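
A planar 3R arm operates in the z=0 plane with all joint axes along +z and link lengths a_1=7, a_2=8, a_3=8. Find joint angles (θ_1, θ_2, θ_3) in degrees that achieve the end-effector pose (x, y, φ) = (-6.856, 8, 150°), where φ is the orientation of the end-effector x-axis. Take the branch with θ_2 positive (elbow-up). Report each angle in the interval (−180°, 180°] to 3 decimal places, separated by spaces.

-0.006 150.000 0.006

wrist centre = target − a_3·(cos φ, sin φ) = (0.0722, 4.0000)
cos θ_2 = (16.0052−7²−8²)/(2·7·8) = -0.8660; θ_2 = 149.9999° (elbow-up)
β = atan2(4.0000,0.0722) = 88.9659°; ψ = atan2(4.0000,0.0718) = 88.9716°
θ_1 = β − ψ = -0.0058°
θ_3 = φ − θ_1 − θ_2 = 0.0058° (wrapped to (-180°,180°])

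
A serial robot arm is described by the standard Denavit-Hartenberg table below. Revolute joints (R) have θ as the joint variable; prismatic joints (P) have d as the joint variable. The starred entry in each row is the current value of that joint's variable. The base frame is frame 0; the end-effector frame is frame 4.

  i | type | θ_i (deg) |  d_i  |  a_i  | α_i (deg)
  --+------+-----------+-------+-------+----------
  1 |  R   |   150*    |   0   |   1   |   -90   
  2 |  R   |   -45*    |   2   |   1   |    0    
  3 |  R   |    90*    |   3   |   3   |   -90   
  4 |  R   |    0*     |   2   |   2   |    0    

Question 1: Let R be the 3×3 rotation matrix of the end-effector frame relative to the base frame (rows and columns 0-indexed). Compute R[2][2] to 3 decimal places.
End-effector z-axis (col 2 of R) = (0.6124,-0.3536,-0.7071)
R[2][2] = -0.7071

-0.707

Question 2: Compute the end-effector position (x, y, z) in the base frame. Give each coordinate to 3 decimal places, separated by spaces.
after link 1: o_1 = (-0.8660, 0.5000, 0.0000)
after link 2: o_2 = (-2.4784, -0.8785, 0.7071)
after link 3: o_3 = (-5.8155, -2.4159, -1.4142)
after link 4: o_4 = (-5.8155, -2.4159, -4.2426)

-5.816 -2.416 -4.243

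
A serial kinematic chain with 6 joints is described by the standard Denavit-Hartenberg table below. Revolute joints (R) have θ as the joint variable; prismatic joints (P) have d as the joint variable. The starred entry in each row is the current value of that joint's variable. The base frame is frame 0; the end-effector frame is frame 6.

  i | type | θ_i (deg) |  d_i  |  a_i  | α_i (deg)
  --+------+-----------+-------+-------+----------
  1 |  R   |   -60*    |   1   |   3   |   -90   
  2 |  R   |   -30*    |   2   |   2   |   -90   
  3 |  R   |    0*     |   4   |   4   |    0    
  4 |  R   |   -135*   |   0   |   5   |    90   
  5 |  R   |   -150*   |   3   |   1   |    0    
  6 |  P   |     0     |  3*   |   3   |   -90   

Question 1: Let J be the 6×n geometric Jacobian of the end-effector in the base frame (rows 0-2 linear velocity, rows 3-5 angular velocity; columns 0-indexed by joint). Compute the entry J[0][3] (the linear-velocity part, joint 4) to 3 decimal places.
3.248

axis z_3 = (0.2500,-0.4330,-0.8660); lever o_n−o_3 = (-5.5411,3.2842,-0.9323)
cross product → J_v[:, 3] = (3.2479,5.0318,-1.5783)
J_ω[:, 3] = z_3
entry J[0][3] = 3.2479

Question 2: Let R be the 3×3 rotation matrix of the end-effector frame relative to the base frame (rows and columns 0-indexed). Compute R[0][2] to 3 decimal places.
End-effector z-axis (col 2 of R) = (-0.0634,0.8169,0.5732)
R[0][2] = -0.0634

-0.063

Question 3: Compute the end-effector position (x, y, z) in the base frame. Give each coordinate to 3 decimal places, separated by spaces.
after link 1: o_1 = (1.5000, -2.5981, 1.0000)
after link 2: o_2 = (4.0981, -3.0981, 2.0000)
after link 3: o_3 = (6.8301, -7.8301, 0.5359)
after link 4: o_4 = (8.3611, -3.4107, -1.2319)
after link 5: o_5 = (5.2152, -3.4293, -1.5533)
after link 6: o_6 = (1.2890, -4.5459, -0.3964)

1.289 -4.546 -0.396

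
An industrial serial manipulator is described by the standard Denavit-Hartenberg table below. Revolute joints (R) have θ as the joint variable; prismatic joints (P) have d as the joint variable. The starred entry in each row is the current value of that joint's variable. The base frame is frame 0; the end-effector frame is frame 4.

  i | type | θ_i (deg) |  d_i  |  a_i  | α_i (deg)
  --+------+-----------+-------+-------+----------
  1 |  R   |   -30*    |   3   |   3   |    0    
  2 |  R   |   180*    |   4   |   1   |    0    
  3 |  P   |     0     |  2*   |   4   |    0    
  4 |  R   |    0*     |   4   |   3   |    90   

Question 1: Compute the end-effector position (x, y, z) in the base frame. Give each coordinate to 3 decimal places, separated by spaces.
-4.330 2.500 13.000

after link 1: o_1 = (2.5981, -1.5000, 3.0000)
after link 2: o_2 = (1.7321, -1.0000, 7.0000)
after link 3: o_3 = (-1.7321, 1.0000, 9.0000)
after link 4: o_4 = (-4.3301, 2.5000, 13.0000)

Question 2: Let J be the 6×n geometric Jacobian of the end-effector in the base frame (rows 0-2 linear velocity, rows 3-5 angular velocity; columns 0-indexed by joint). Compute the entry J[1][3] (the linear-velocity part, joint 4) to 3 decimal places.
axis z_3 = (0.0000,0.0000,1.0000); lever o_n−o_3 = (-2.5981,1.5000,4.0000)
cross product → J_v[:, 3] = (-1.5000,-2.5981,0.0000)
J_ω[:, 3] = z_3
entry J[1][3] = -2.5981

-2.598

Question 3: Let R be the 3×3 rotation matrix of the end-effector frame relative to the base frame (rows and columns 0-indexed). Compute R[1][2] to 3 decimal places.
End-effector z-axis (col 2 of R) = (0.5000,0.8660,0.0000)
R[1][2] = 0.8660

0.866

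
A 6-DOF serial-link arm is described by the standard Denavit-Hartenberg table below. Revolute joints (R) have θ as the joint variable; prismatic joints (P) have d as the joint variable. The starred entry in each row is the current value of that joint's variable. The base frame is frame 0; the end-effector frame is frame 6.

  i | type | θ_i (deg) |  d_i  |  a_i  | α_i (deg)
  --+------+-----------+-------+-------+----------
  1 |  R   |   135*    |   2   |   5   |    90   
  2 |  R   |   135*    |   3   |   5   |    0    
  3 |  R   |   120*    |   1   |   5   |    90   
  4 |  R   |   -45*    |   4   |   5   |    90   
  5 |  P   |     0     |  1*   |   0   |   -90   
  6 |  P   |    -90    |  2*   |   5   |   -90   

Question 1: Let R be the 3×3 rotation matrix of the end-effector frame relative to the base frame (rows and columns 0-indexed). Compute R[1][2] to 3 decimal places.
-0.629

End-effector z-axis (col 2 of R) = (-0.3706,-0.6294,-0.6830)
R[1][2] = -0.6294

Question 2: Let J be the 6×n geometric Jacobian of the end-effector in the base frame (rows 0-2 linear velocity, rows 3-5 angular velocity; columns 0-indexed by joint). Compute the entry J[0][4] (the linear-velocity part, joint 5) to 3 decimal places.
-0.629

prismatic axis z_4 = (-0.6294,-0.3706,0.6830)
J_v[:, 4] = z_4; J_ω[:, 4] = (0,0,0)
entry J[0][4] = -0.6294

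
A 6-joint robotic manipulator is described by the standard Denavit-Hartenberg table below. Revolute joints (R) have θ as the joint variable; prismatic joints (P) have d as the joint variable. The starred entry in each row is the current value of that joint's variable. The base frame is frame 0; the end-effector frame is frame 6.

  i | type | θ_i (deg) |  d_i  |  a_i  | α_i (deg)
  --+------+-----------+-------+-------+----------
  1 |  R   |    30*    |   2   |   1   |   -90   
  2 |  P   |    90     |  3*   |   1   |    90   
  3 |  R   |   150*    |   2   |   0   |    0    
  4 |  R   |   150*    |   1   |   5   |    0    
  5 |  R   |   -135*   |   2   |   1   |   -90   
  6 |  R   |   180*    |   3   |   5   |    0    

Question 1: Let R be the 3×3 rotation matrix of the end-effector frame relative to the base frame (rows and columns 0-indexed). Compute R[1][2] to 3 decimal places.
End-effector z-axis (col 2 of R) = (0.4830,-0.8365,0.2588)
R[1][2] = -0.8365

-0.837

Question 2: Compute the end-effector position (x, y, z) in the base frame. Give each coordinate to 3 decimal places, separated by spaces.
after link 1: o_1 = (0.8660, 0.5000, 2.0000)
after link 2: o_2 = (-0.6340, 3.0981, 1.0000)
after link 3: o_3 = (1.0981, 4.0981, 1.0000)
after link 4: o_4 = (4.1292, 0.8481, -1.5000)
after link 5: o_5 = (5.7318, 2.0722, -0.5341)
after link 6: o_6 = (7.8277, -1.5580, -4.5872)

7.828 -1.558 -4.587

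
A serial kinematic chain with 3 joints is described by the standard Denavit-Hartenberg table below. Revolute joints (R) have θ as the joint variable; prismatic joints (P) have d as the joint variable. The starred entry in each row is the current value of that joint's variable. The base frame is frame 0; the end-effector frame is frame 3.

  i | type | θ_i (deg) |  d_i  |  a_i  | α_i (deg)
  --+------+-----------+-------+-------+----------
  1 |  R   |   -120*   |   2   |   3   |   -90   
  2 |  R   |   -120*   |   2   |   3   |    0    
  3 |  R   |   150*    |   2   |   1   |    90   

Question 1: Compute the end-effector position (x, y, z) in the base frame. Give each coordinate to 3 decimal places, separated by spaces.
2.281 -4.049 4.098

after link 1: o_1 = (-1.5000, -2.5981, 2.0000)
after link 2: o_2 = (0.9821, -2.2990, 4.5981)
after link 3: o_3 = (2.2811, -4.0490, 4.0981)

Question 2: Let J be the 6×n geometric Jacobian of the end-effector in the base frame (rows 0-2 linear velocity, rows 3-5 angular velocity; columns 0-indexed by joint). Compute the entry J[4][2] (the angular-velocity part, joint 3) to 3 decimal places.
axis z_2 = (0.8660,-0.5000,0.0000); lever o_n−o_2 = (1.2990,-1.7500,-0.5000)
cross product → J_v[:, 2] = (0.2500,0.4330,-0.8660)
J_ω[:, 2] = z_2
entry J[4][2] = -0.5000

-0.500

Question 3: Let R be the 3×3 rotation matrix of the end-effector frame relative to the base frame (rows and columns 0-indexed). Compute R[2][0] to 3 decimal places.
End-effector x-axis (col 0 of R) = (-0.4330,-0.7500,-0.5000)
R[2][0] = -0.5000

-0.500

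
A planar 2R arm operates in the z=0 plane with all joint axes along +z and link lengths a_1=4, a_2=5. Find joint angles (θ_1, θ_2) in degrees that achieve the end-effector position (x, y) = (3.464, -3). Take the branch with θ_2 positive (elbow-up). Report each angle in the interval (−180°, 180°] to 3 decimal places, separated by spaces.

-111.788 120.001

cos θ_2 = (20.9993−4²−5²)/(2·4·5) = -0.5000; θ_2 = 120.0012° (elbow-up)
β = atan2(-3.0000,3.4640) = -40.8942°; ψ = atan2(4.3301,1.4999) = 70.8942°
θ_1 = β − ψ = -111.7885°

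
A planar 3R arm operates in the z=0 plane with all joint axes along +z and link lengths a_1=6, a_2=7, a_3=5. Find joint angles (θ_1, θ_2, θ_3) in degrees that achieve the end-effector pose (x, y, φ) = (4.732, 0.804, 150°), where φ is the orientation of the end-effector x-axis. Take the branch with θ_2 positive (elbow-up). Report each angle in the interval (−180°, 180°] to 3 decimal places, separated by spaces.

wrist centre = target − a_3·(cos φ, sin φ) = (9.0621, -1.6960)
cos θ_2 = (84.9986−6²−7²)/(2·6·7) = -0.0000; θ_2 = 90.0010° (elbow-up)
β = atan2(-1.6960,9.0621) = -10.6004°; ψ = atan2(7.0000,5.9999) = 49.3993°
θ_1 = β − ψ = -59.9997°
θ_3 = φ − θ_1 − θ_2 = 119.9987° (wrapped to (-180°,180°])

-60.000 90.001 119.999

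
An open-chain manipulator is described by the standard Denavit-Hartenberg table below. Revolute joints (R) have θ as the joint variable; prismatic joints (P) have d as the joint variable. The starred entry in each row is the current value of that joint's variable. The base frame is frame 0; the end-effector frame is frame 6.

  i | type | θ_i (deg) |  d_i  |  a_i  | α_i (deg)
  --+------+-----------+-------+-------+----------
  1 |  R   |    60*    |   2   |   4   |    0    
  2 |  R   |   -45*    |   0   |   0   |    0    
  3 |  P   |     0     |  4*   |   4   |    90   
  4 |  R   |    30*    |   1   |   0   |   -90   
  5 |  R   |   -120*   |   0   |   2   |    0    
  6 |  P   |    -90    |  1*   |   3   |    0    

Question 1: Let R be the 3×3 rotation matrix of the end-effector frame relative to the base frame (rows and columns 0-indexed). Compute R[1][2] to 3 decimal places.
End-effector z-axis (col 2 of R) = (-0.4830,-0.1294,0.8660)
R[1][2] = -0.1294

-0.129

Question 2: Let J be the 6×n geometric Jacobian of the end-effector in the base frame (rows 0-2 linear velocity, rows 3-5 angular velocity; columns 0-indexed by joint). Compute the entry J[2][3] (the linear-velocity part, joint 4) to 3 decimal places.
-3.616

axis z_3 = (0.2588,-0.9659,0.0000); lever o_n−o_3 = (-3.1739,-2.1260,-0.9330)
cross product → J_v[:, 3] = (0.9012,0.2415,-3.6160)
J_ω[:, 3] = z_3
entry J[2][3] = -3.6160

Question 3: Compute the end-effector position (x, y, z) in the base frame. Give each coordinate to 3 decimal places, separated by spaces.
after link 1: o_1 = (2.0000, 3.4641, 2.0000)
after link 2: o_2 = (2.0000, 3.4641, 2.0000)
after link 3: o_3 = (5.8637, 4.4994, 6.0000)
after link 4: o_4 = (6.1225, 3.5335, 6.0000)
after link 5: o_5 = (5.7343, 1.6363, 5.5000)
after link 6: o_6 = (2.6898, 2.3734, 5.0670)

2.690 2.373 5.067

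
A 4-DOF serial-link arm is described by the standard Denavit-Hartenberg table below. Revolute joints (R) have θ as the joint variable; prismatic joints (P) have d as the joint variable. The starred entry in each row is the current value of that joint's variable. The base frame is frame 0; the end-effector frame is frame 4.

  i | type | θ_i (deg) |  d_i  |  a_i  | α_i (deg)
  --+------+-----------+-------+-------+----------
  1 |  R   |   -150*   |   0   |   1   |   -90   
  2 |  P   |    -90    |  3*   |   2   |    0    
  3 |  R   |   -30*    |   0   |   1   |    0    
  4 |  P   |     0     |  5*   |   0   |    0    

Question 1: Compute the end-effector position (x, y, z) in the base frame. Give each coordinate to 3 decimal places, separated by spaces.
3.567 -7.178 2.866

after link 1: o_1 = (-0.8660, -0.5000, 0.0000)
after link 2: o_2 = (0.6340, -3.0981, 2.0000)
after link 3: o_3 = (1.0670, -2.8481, 2.8660)
after link 4: o_4 = (3.5670, -7.1782, 2.8660)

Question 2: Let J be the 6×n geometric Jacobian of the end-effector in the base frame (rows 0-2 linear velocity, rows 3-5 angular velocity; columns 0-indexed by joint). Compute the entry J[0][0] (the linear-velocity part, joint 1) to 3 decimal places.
7.178

axis z_0 = ẑ; lever o_n−o_0 = (3.5670,-7.1782,2.8660)
cross product → J_v[:, 0] = (7.1782,3.5670,-0.0000)
J_ω[:, 0] = z_0
entry J[0][0] = 7.1782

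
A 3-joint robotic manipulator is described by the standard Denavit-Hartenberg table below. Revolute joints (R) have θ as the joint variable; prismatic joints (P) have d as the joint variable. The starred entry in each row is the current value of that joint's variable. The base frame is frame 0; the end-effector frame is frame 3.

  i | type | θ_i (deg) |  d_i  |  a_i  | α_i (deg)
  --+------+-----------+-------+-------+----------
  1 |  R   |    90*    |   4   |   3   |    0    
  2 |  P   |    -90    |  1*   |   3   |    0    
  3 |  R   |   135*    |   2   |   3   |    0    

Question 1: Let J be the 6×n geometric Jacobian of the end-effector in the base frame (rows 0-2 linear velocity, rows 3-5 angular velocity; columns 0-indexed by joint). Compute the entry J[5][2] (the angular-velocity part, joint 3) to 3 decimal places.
1.000

axis z_2 = (0.0000,0.0000,1.0000); lever o_n−o_2 = (-2.1213,2.1213,2.0000)
cross product → J_v[:, 2] = (-2.1213,-2.1213,0.0000)
J_ω[:, 2] = z_2
entry J[5][2] = 1.0000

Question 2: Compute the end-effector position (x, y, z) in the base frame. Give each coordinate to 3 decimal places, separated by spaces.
after link 1: o_1 = (0.0000, 3.0000, 4.0000)
after link 2: o_2 = (3.0000, 3.0000, 5.0000)
after link 3: o_3 = (0.8787, 5.1213, 7.0000)

0.879 5.121 7.000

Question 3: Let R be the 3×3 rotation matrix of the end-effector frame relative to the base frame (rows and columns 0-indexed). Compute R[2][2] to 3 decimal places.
End-effector z-axis (col 2 of R) = (0.0000,0.0000,1.0000)
R[2][2] = 1.0000

1.000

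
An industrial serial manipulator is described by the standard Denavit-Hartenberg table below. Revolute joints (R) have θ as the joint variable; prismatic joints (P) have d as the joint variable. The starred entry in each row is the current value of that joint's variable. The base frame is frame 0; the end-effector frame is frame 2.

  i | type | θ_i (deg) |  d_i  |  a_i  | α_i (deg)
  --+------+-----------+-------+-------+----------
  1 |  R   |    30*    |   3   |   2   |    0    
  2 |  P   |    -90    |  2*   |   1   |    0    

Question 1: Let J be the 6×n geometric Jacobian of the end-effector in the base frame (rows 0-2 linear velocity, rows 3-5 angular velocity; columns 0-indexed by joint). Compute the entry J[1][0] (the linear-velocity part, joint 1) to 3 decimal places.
axis z_0 = ẑ; lever o_n−o_0 = (2.2321,0.1340,5.0000)
cross product → J_v[:, 0] = (-0.1340,2.2321,0.0000)
J_ω[:, 0] = z_0
entry J[1][0] = 2.2321

2.232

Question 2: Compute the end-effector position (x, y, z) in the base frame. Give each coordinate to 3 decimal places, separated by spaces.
after link 1: o_1 = (1.7321, 1.0000, 3.0000)
after link 2: o_2 = (2.2321, 0.1340, 5.0000)

2.232 0.134 5.000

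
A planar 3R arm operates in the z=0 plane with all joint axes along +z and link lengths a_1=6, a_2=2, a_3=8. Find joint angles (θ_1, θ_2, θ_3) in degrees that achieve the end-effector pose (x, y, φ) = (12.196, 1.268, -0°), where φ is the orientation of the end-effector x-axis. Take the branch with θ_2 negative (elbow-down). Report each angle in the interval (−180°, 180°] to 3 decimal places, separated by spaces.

wrist centre = target − a_3·(cos φ, sin φ) = (4.1960, 1.2680)
cos θ_2 = (19.2142−6²−2²)/(2·6·2) = -0.8661; θ_2 = -150.0055° (elbow-down)
β = atan2(1.2680,4.1960) = 16.8144°; ψ = atan2(-0.9998,4.2679) = -13.1850°
θ_1 = β − ψ = 29.9994°
θ_3 = φ − θ_1 − θ_2 = 120.0061° (wrapped to (-180°,180°])

29.999 -150.005 120.006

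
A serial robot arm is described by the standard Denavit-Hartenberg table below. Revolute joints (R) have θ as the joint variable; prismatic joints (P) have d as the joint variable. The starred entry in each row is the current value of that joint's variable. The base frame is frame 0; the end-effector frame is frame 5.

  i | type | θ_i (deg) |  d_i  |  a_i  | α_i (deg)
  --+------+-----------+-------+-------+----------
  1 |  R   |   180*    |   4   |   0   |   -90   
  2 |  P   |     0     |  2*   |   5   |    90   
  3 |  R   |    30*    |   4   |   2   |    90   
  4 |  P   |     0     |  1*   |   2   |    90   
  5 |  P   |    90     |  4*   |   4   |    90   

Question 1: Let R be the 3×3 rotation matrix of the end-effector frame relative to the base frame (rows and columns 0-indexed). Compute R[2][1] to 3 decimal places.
End-effector y-axis (col 1 of R) = (-0.0000,0.0000,-1.0000)
R[2][1] = -1.0000

-1.000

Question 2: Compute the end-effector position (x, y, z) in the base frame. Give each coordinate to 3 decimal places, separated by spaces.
after link 1: o_1 = (0.0000, 0.0000, 4.0000)
after link 2: o_2 = (-5.0000, -2.0000, 4.0000)
after link 3: o_3 = (-6.7321, -3.0000, 8.0000)
after link 4: o_4 = (-8.9641, -3.1340, 8.0000)
after link 5: o_5 = (-10.9641, 0.3301, 4.0000)

-10.964 0.330 4.000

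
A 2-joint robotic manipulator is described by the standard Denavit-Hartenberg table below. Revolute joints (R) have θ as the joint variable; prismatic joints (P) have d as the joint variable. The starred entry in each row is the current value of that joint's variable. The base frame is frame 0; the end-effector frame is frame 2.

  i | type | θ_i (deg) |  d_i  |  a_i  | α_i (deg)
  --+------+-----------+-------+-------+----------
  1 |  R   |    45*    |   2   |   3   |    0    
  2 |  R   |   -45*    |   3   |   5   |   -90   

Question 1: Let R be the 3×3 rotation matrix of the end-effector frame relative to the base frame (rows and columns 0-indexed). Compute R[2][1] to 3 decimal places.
End-effector y-axis (col 1 of R) = (0.0000,0.0000,-1.0000)
R[2][1] = -1.0000

-1.000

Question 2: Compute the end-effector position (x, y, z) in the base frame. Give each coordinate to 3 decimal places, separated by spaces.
after link 1: o_1 = (2.1213, 2.1213, 2.0000)
after link 2: o_2 = (7.1213, 2.1213, 5.0000)

7.121 2.121 5.000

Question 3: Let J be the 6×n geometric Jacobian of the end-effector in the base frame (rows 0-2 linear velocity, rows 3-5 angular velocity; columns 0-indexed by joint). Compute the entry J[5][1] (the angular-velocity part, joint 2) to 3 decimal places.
axis z_1 = (0.0000,0.0000,1.0000); lever o_n−o_1 = (5.0000,0.0000,3.0000)
cross product → J_v[:, 1] = (0.0000,5.0000,0.0000)
J_ω[:, 1] = z_1
entry J[5][1] = 1.0000

1.000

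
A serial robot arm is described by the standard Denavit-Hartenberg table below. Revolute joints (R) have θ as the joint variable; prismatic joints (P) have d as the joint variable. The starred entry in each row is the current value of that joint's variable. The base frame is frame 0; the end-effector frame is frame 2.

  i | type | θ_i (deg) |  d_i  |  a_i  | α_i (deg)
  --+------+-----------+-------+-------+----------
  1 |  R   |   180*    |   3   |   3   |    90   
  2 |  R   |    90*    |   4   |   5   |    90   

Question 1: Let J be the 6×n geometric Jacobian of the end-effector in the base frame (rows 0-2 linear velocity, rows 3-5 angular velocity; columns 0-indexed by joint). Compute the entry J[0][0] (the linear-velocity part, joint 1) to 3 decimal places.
-4.000

axis z_0 = ẑ; lever o_n−o_0 = (-3.0000,4.0000,8.0000)
cross product → J_v[:, 0] = (-4.0000,-3.0000,0.0000)
J_ω[:, 0] = z_0
entry J[0][0] = -4.0000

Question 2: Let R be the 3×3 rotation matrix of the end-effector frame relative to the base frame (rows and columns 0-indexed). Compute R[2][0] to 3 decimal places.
End-effector x-axis (col 0 of R) = (-0.0000,-0.0000,1.0000)
R[2][0] = 1.0000

1.000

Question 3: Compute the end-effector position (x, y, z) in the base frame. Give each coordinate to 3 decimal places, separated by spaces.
after link 1: o_1 = (-3.0000, 0.0000, 3.0000)
after link 2: o_2 = (-3.0000, 4.0000, 8.0000)

-3.000 4.000 8.000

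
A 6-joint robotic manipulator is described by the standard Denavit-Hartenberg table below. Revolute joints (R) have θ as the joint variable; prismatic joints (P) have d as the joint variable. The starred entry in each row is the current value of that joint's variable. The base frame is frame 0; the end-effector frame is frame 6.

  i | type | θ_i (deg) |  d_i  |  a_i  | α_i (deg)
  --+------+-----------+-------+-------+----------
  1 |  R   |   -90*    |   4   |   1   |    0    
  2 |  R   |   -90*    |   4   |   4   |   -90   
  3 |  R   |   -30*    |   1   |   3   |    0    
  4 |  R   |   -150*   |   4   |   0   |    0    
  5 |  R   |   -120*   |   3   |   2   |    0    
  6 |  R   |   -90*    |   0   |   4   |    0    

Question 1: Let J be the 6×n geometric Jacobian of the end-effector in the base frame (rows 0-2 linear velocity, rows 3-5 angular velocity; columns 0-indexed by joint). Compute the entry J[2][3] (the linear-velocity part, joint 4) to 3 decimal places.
-4.464

axis z_3 = (0.0000,-1.0000,0.0000); lever o_n−o_3 = (-4.4641,-7.0000,0.2679)
cross product → J_v[:, 3] = (-0.2679,-0.0000,-4.4641)
J_ω[:, 3] = z_3
entry J[2][3] = -4.4641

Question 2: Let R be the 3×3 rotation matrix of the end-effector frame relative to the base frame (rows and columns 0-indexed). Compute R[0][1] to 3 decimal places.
-0.500

End-effector y-axis (col 1 of R) = (-0.5000,-0.0000,-0.8660)
R[0][1] = -0.5000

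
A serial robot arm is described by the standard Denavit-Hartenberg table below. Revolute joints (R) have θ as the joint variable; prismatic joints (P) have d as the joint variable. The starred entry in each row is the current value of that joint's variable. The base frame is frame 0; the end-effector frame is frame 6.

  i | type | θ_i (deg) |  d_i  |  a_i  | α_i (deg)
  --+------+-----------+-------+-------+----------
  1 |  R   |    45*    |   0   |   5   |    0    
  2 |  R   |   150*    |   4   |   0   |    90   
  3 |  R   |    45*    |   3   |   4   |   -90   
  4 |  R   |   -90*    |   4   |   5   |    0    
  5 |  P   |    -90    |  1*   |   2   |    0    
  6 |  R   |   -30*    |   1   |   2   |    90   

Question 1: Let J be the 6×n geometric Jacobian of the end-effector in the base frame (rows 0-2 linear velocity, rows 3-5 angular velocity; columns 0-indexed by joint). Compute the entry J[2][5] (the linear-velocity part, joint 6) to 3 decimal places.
axis z_5 = (0.6830,0.1830,0.7071); lever o_n−o_5 = (2.1248,-0.4659,-0.5176)
cross product → J_v[:, 5] = (0.2347,1.8560,-0.7071)
J_ω[:, 5] = z_5
entry J[2][5] = -0.7071

-0.707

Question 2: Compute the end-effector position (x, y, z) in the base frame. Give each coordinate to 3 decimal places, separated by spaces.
after link 1: o_1 = (3.5355, 3.5355, 0.0000)
after link 2: o_2 = (3.5355, 3.5355, 4.0000)
after link 3: o_3 = (0.0270, 5.7013, 6.8284)
after link 4: o_4 = (1.4650, 11.2629, 9.6569)
after link 5: o_5 = (3.5140, 11.8120, 8.9497)
after link 6: o_6 = (5.6389, 11.3461, 8.4321)

5.639 11.346 8.432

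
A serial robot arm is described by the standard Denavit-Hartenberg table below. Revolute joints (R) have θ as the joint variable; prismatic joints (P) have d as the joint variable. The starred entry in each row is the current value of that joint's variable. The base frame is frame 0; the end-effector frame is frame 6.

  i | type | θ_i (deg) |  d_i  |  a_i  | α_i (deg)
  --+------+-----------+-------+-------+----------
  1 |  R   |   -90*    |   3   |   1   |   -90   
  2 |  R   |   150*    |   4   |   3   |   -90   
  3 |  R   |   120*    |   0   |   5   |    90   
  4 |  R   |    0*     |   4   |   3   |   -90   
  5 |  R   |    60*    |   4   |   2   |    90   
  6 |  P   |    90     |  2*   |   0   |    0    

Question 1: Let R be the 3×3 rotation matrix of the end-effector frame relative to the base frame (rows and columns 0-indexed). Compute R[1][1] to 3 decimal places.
0.866

End-effector y-axis (col 1 of R) = (0.0000,0.8660,-0.5000)
R[1][1] = 0.8660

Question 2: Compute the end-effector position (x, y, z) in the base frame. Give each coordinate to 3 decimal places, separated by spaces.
after link 1: o_1 = (0.0000, -1.0000, 3.0000)
after link 2: o_2 = (4.0000, 1.5981, 1.5000)
after link 3: o_3 = (-0.3301, -0.5670, 2.7500)
after link 4: o_4 = (-4.9282, 1.1340, 1.7679)
after link 5: o_5 = (-4.9282, 1.4019, 6.2321)
after link 6: o_6 = (-6.9282, 1.4019, 6.2321)

-6.928 1.402 6.232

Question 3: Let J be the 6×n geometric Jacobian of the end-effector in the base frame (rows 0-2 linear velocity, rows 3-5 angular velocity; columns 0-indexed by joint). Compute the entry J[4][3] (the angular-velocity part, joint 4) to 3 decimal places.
axis z_3 = (-0.5000,0.7500,-0.4330); lever o_n−o_3 = (-6.5981,1.9689,3.4821)
cross product → J_v[:, 3] = (3.4641,4.5981,3.9641)
J_ω[:, 3] = z_3
entry J[4][3] = 0.7500

0.750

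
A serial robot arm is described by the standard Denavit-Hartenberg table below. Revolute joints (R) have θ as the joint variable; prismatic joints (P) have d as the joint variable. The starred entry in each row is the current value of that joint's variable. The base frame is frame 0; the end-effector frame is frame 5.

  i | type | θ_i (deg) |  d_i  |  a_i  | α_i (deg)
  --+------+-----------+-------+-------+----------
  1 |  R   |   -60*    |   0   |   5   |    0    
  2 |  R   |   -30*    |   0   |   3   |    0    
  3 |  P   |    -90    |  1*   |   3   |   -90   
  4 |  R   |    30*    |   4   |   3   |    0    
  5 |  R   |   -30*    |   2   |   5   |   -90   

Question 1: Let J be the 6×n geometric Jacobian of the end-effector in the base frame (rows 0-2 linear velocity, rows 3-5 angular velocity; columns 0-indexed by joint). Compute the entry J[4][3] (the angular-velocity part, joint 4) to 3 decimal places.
-1.000

axis z_3 = (0.0000,-1.0000,0.0000); lever o_n−o_3 = (-7.5981,-6.0000,-1.5000)
cross product → J_v[:, 3] = (1.5000,-0.0000,-7.5981)
J_ω[:, 3] = z_3
entry J[4][3] = -1.0000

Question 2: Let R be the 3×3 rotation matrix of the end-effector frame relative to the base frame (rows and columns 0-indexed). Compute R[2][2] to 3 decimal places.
End-effector z-axis (col 2 of R) = (0.0000,-0.0000,-1.0000)
R[2][2] = -1.0000

-1.000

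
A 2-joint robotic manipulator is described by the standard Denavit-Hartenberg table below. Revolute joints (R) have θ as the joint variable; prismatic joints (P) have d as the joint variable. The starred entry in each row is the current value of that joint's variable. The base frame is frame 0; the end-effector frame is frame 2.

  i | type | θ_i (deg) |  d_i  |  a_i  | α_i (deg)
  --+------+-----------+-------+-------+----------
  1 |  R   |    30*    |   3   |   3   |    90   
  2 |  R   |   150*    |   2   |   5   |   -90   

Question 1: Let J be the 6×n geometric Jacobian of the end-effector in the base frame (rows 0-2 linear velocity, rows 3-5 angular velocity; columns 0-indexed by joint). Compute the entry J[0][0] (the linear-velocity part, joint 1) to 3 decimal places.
2.397

axis z_0 = ẑ; lever o_n−o_0 = (-0.1519,-2.3971,5.5000)
cross product → J_v[:, 0] = (2.3971,-0.1519,0.0000)
J_ω[:, 0] = z_0
entry J[0][0] = 2.3971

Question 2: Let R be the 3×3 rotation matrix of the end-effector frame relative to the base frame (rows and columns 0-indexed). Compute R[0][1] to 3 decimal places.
-0.500

End-effector y-axis (col 1 of R) = (-0.5000,0.8660,-0.0000)
R[0][1] = -0.5000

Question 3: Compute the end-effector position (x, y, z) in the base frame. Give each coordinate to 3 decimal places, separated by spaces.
-0.152 -2.397 5.500

after link 1: o_1 = (2.5981, 1.5000, 3.0000)
after link 2: o_2 = (-0.1519, -2.3971, 5.5000)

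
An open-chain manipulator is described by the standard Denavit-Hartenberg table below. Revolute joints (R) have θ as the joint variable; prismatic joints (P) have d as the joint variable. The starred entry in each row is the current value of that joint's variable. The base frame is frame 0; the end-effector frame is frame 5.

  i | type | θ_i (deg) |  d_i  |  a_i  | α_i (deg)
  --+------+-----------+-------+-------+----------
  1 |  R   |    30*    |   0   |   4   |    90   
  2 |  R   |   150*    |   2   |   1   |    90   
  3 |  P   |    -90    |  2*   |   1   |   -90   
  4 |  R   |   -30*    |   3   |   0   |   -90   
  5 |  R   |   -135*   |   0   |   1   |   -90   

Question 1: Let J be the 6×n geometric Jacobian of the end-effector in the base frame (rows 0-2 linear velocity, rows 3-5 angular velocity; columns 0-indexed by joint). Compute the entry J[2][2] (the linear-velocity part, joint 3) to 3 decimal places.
prismatic axis z_2 = (0.4330,0.2500,0.8660)
J_v[:, 2] = z_2; J_ω[:, 2] = (0,0,0)
entry J[2][2] = 0.8660

0.866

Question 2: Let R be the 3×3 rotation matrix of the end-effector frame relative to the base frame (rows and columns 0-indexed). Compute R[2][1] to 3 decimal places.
0.750

End-effector y-axis (col 1 of R) = (0.6250,-0.2165,0.7500)
R[2][1] = 0.7500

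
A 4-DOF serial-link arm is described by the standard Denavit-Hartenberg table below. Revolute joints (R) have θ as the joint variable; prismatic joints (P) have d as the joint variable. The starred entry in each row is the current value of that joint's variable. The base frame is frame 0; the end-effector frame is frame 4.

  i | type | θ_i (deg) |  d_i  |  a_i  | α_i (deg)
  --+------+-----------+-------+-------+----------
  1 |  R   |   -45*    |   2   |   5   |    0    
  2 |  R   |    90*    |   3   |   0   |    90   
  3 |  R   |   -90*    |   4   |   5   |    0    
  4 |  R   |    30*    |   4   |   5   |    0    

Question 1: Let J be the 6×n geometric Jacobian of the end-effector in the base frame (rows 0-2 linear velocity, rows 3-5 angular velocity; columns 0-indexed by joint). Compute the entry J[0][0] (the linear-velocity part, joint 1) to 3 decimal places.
7.425

axis z_0 = ẑ; lever o_n−o_0 = (10.9602,-7.4246,-4.3301)
cross product → J_v[:, 0] = (7.4246,10.9602,-0.0000)
J_ω[:, 0] = z_0
entry J[0][0] = 7.4246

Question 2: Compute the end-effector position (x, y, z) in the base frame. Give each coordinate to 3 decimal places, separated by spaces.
10.960 -7.425 -4.330

after link 1: o_1 = (3.5355, -3.5355, 2.0000)
after link 2: o_2 = (3.5355, -3.5355, 5.0000)
after link 3: o_3 = (6.3640, -6.3640, 0.0000)
after link 4: o_4 = (10.9602, -7.4246, -4.3301)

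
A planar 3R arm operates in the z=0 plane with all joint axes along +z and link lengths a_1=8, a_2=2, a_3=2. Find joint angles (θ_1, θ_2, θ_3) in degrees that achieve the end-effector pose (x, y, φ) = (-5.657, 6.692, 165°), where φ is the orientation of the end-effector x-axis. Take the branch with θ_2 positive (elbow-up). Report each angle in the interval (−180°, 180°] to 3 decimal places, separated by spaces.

wrist centre = target − a_3·(cos φ, sin φ) = (-3.7251, 6.1744)
cos θ_2 = (51.9995−8²−2²)/(2·8·2) = -0.5000; θ_2 = 120.0011° (elbow-up)
β = atan2(6.1744,-3.7251) = 121.1036°; ψ = atan2(1.7320,7.0000) = 13.8978°
θ_1 = β − ψ = 107.2058°
θ_3 = φ − θ_1 − θ_2 = -62.2069° (wrapped to (-180°,180°])

107.206 120.001 -62.207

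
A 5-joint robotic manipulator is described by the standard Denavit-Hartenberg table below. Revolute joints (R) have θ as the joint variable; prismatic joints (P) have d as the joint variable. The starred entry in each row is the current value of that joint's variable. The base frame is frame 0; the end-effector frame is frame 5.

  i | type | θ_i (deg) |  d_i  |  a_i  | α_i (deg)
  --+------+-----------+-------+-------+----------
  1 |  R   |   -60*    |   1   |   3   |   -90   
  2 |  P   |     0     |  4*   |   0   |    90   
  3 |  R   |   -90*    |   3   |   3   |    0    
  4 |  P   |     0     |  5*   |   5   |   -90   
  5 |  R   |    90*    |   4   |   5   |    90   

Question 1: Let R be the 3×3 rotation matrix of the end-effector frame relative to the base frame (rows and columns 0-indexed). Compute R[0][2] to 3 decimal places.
-0.866

End-effector z-axis (col 2 of R) = (-0.8660,-0.5000,0.0000)
R[0][2] = -0.8660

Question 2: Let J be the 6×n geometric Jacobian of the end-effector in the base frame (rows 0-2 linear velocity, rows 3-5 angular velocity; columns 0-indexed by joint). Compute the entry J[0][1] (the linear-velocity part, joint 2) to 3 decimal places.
0.866

prismatic axis z_1 = (0.8660,0.5000,0.0000)
J_v[:, 1] = z_1; J_ω[:, 1] = (0,0,0)
entry J[0][1] = 0.8660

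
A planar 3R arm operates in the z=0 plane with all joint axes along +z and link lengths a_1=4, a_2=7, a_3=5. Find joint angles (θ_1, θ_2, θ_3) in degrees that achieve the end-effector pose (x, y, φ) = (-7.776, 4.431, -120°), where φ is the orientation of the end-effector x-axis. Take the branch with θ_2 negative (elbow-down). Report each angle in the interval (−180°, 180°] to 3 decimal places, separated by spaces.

wrist centre = target − a_3·(cos φ, sin φ) = (-5.2760, 8.7611)
cos θ_2 = (104.5935−4²−7²)/(2·4·7) = 0.7070; θ_2 = -45.0064° (elbow-down)
β = atan2(8.7611,-5.2760) = 121.0566°; ψ = atan2(-4.9503,8.9492) = -28.9495°
θ_1 = β − ψ = 150.0061°
θ_3 = φ − θ_1 − θ_2 = 135.0004° (wrapped to (-180°,180°])

150.006 -45.006 135.000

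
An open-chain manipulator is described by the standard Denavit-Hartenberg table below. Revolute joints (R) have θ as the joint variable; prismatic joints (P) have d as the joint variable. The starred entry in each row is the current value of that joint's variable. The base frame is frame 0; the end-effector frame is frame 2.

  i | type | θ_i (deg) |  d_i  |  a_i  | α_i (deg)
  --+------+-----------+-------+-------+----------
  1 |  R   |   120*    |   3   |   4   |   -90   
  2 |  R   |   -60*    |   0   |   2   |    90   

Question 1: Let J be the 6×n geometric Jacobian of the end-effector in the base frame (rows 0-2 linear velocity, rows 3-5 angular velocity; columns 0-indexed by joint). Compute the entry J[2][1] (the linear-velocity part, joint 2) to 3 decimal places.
axis z_1 = (-0.8660,-0.5000,0.0000); lever o_n−o_1 = (-0.5000,0.8660,1.7321)
cross product → J_v[:, 1] = (-0.8660,1.5000,-1.0000)
J_ω[:, 1] = z_1
entry J[2][1] = -1.0000

-1.000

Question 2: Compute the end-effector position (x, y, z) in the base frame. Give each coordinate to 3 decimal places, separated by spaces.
-2.500 4.330 4.732

after link 1: o_1 = (-2.0000, 3.4641, 3.0000)
after link 2: o_2 = (-2.5000, 4.3301, 4.7321)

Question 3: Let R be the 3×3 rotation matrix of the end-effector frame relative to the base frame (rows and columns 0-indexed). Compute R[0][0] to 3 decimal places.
-0.250

End-effector x-axis (col 0 of R) = (-0.2500,0.4330,0.8660)
R[0][0] = -0.2500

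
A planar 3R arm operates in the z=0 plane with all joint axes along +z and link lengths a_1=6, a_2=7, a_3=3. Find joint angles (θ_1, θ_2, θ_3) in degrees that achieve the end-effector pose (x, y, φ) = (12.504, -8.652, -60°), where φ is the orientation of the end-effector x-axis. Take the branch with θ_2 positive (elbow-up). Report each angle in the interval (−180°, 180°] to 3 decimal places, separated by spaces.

wrist centre = target − a_3·(cos φ, sin φ) = (11.0040, -6.0539)
cos θ_2 = (157.7380−6²−7²)/(2·6·7) = 0.8659; θ_2 = 30.0111° (elbow-up)
β = atan2(-6.0539,11.0040) = -28.8177°; ψ = atan2(3.5012,12.0615) = 16.1868°
θ_1 = β − ψ = -45.0045°
θ_3 = φ − θ_1 − θ_2 = -45.0066° (wrapped to (-180°,180°])

-45.004 30.011 -45.007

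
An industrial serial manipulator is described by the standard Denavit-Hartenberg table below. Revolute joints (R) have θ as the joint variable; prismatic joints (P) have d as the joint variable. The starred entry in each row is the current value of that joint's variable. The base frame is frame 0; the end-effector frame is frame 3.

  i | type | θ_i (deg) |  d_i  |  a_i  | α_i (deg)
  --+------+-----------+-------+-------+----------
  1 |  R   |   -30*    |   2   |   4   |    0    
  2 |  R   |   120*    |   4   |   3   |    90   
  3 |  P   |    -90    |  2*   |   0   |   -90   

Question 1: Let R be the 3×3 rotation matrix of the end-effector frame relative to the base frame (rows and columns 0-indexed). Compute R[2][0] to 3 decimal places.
End-effector x-axis (col 0 of R) = (0.0000,0.0000,-1.0000)
R[2][0] = -1.0000

-1.000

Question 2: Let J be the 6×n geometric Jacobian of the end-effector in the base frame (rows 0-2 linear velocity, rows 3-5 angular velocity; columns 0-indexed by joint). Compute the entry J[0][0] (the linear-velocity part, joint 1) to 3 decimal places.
axis z_0 = ẑ; lever o_n−o_0 = (5.4641,1.0000,6.0000)
cross product → J_v[:, 0] = (-1.0000,5.4641,0.0000)
J_ω[:, 0] = z_0
entry J[0][0] = -1.0000

-1.000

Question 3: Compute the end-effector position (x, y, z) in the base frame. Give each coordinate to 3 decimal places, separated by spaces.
5.464 1.000 6.000

after link 1: o_1 = (3.4641, -2.0000, 2.0000)
after link 2: o_2 = (3.4641, 1.0000, 6.0000)
after link 3: o_3 = (5.4641, 1.0000, 6.0000)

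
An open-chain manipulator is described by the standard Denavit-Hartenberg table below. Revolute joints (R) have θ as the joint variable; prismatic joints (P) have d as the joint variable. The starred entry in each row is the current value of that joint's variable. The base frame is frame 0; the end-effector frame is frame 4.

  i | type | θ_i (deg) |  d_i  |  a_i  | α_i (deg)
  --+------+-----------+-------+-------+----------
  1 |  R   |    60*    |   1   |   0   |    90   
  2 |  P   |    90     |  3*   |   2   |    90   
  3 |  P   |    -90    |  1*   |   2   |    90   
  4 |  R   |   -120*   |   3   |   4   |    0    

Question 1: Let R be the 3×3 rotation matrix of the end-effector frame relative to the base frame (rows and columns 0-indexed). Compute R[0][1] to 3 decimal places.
-1.000

End-effector y-axis (col 1 of R) = (-1.0000,0.0000,-0.0000)
R[0][1] = -1.0000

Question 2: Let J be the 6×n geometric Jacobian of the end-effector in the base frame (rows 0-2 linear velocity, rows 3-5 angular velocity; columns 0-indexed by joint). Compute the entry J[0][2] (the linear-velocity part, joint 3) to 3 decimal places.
0.500

prismatic axis z_2 = (0.5000,0.8660,-0.0000)
J_v[:, 2] = z_2; J_ω[:, 2] = (0,0,0)
entry J[0][2] = 0.5000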